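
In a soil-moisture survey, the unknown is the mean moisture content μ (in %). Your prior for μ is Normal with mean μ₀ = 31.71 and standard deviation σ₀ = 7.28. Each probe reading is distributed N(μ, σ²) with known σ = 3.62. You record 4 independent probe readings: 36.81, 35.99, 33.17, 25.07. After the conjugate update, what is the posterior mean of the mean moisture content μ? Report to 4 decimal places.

32.6989

For Normal data with known variance σ², a Normal(μ₀, σ₀²) prior on μ is conjugate. Posterior precision = 1/σ₀² + n/σ²; posterior mean is the precision-weighted average of μ₀ and x̄.
Σxᵢ = 36.81 + 35.99 + 33.17 + 25.07 = 131.04, so n·x̄ = 131.04.
σ₀² = 7.28² = 52.9984, σ² = 3.62² = 13.1044; σ² + n·σ₀² = 13.1044 + 4·52.9984 = 225.098.
Posterior mean = (μ₀/σ₀² + n·x̄/σ²)/(1/σ₀² + n/σ²) = (σ²·μ₀ + σ₀²·n·x̄)/(σ² + n·σ₀²) = (13.1044·31.71 + 52.9984·131.04)/225.098 = 7360.45086/225.098 = 32.6989.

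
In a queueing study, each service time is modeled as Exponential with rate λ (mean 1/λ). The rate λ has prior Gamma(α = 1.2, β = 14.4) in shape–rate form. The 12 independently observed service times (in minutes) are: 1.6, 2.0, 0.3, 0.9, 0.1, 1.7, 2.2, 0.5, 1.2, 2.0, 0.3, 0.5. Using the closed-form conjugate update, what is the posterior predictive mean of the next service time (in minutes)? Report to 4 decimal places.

2.2705

With a Gamma(shape α, rate β) prior on the exponential rate λ, the posterior after n observations with total T = Σxᵢ is Gamma(α+n, β+T).
Sum of observations T = 13.3 minutes; n = 12.
Posterior: Gamma(1.2+12, 14.4+13.3) = Gamma(13.2, 27.7).
The predictive distribution for the next observation is Lomax; its mean is β/(α−1) = 27.7/12.2 = 2.2705.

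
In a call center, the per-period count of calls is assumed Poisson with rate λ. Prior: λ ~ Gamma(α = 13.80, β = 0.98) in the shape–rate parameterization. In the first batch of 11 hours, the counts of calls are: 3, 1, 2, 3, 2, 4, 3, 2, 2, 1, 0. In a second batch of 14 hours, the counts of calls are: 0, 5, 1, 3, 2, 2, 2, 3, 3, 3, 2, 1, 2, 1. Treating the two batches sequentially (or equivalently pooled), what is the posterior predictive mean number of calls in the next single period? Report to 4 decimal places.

With a Gamma(shape α, rate β) prior, the Poisson likelihood is conjugate: the posterior is Gamma(α + ΣXᵢ, β + n).
Batch 1: sum of counts S = 23 over n = 11 hours.
After batch 1: Gamma(α+S, β+n) = Gamma(13.80+23, 0.98+11) = Gamma(36.80, 11.98).
Batch 2: sum of counts S = 30 over n = 14 hours.
After batch 2: Gamma(α+S, β+n) = Gamma(36.80+30, 11.98+14) = Gamma(66.80, 25.98).
The predictive distribution for one future period is NegBinom with mean α/β = 2.5712.

2.5712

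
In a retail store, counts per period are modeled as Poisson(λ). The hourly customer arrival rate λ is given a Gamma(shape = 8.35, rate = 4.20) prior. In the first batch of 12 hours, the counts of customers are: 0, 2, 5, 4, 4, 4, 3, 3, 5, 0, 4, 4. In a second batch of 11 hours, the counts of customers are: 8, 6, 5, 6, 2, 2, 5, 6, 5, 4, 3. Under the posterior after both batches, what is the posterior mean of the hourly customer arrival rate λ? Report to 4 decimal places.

3.6158

With a Gamma(shape α, rate β) prior, the Poisson likelihood is conjugate: the posterior is Gamma(α + ΣXᵢ, β + n).
Batch 1: sum of counts S = 38 over n = 12 hours.
After batch 1: Gamma(α+S, β+n) = Gamma(8.35+38, 4.20+12) = Gamma(46.35, 16.20).
Batch 2: sum of counts S = 52 over n = 11 hours.
After batch 2: Gamma(α+S, β+n) = Gamma(46.35+52, 16.20+11) = Gamma(98.35, 27.20).
Posterior mean = α/β = 98.35/27.20 = 3.6158.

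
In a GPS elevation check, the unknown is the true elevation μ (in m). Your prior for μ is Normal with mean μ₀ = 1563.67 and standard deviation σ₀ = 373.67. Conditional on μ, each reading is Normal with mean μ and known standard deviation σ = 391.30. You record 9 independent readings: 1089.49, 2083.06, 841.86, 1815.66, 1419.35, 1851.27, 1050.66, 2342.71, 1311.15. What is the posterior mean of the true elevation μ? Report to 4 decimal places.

1537.1442

For Normal data with known variance σ², a Normal(μ₀, σ₀²) prior on μ is conjugate. Posterior precision = 1/σ₀² + n/σ²; posterior mean is the precision-weighted average of μ₀ and x̄.
Σxᵢ = 1089.49 + 2083.06 + 841.86 + 1815.66 + 1419.35 + 1851.27 + 1050.66 + 2342.71 + 1311.15 = 13805.21, so n·x̄ = 13805.21.
σ₀² = 373.67² = 139629.2689, σ² = 391.30² = 153115.69; σ² + n·σ₀² = 153115.69 + 9·139629.2689 = 1409779.1101.
Posterior mean = (μ₀/σ₀² + n·x̄/σ²)/(1/σ₀² + n/σ²) = (σ²·μ₀ + σ₀²·n·x̄)/(σ² + n·σ₀²) = (153115.69·1563.67 + 139629.2689·13805.21)/1409779.1101 = 2167033790.293269/1409779.1101 = 1537.1442.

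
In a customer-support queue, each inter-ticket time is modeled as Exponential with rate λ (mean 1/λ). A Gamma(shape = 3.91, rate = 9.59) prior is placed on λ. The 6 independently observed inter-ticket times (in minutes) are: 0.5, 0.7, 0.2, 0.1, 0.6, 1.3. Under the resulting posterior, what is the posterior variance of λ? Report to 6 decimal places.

0.058729

With a Gamma(shape α, rate β) prior on the exponential rate λ, the posterior after n observations with total T = Σxᵢ is Gamma(α+n, β+T).
Sum of observations T = 3.4 minutes; n = 6.
Posterior: Gamma(3.91+6, 9.59+3.4) = Gamma(9.91, 12.99).
Var = α/β² = 0.058729.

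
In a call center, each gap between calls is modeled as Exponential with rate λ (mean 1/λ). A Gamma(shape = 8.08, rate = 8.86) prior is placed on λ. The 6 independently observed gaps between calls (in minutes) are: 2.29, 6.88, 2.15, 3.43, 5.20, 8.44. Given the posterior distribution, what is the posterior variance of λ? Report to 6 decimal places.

0.010147

With a Gamma(shape α, rate β) prior on the exponential rate λ, the posterior after n observations with total T = Σxᵢ is Gamma(α+n, β+T).
Sum of observations T = 28.39 minutes; n = 6.
Posterior: Gamma(8.08+6, 8.86+28.39) = Gamma(14.08, 37.25).
Var = α/β² = 0.010147.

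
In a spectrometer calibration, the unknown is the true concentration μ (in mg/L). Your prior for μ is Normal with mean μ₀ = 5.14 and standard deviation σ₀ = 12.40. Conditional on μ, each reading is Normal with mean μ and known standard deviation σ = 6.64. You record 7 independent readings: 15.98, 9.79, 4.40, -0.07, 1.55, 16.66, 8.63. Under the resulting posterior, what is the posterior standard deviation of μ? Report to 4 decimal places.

2.4598

For Normal data with known variance σ², a Normal(μ₀, σ₀²) prior on μ is conjugate. Posterior precision = 1/σ₀² + n/σ²; posterior mean is the precision-weighted average of μ₀ and x̄.
σ₀² = 12.40² = 153.76, σ² = 6.64² = 44.0896; σ² + n·σ₀² = 44.0896 + 7·153.76 = 1120.4096.
Posterior precision = 1/σ₀² + n/σ² = 1/153.76 + 7/44.0896 = (σ² + n·σ₀²)/(σ₀²σ²) = 1120.4096/(153.76·44.0896); posterior variance σₙ² = σ₀²σ²/(σ² + n·σ₀²) = 153.76·44.0896/1120.4096 = 6.050659.
Posterior SD = √σₙ² = √(153.76·44.0896/1120.4096) = 2.4598.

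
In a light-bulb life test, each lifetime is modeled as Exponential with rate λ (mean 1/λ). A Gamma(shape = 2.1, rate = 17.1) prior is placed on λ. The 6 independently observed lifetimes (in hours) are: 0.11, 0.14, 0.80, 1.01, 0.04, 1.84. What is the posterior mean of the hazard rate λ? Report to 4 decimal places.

0.3850

With a Gamma(shape α, rate β) prior on the exponential rate λ, the posterior after n observations with total T = Σxᵢ is Gamma(α+n, β+T).
Sum of observations T = 3.94 hours; n = 6.
Posterior: Gamma(2.1+6, 17.1+3.94) = Gamma(8.1, 21.04).
Posterior mean of λ = α/β = 8.1/21.04 = 0.3850.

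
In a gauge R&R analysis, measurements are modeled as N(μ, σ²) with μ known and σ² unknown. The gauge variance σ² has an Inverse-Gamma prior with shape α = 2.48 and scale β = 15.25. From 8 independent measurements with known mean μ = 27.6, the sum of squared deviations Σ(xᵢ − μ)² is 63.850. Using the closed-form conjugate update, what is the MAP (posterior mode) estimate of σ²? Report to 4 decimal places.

With known mean μ and an Inverse-Gamma(α, β) prior on σ², the Normal likelihood is conjugate: posterior is Inv-Gamma(α + n/2, β + Σ(xᵢ−μ)²/2).
Posterior: Inv-Gamma(2.48 + 8/2, 15.25 + 63.850/2) = Inv-Gamma(6.48, 47.1750).
Mode = β/(α+1) = 47.1750/7.48 = 6.3068.

6.3068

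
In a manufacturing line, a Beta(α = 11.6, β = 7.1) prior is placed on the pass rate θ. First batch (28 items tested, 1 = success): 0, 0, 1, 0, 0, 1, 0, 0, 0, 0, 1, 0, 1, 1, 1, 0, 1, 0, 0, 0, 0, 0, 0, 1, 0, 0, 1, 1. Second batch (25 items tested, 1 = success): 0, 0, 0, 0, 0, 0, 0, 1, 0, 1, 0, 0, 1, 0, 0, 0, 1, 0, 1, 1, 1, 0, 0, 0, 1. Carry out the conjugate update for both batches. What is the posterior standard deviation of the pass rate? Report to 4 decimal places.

0.0577

The Beta prior is conjugate to a Binomial/Bernoulli likelihood; the update adds successes to α and failures to β.
After batch 1: Beta(11.6+10, 7.1+18) = Beta(21.6, 25.1).
After batch 2: Beta(21.6+8, 25.1+17) = Beta(29.6, 42.1).
Var = αβ/((α+β)²(α+β+1)) = 29.6·42.1/(71.7²·72.7) = 0.00333427; SD = √0.00333427 = 0.0577.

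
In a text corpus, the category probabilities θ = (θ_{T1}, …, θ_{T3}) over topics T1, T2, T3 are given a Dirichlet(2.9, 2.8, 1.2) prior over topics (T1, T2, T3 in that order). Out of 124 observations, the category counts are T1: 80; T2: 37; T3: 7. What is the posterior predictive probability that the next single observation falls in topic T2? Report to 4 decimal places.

The Dirichlet prior is conjugate to the Multinomial likelihood: each posterior αⱼ = prior αⱼ + observed count nⱼ.
Posterior concentration: (82.9, 39.8, 8.2), total = 130.9.
P(next = T2 | data) = α_{T2}/Σα = 0.3040.

0.3040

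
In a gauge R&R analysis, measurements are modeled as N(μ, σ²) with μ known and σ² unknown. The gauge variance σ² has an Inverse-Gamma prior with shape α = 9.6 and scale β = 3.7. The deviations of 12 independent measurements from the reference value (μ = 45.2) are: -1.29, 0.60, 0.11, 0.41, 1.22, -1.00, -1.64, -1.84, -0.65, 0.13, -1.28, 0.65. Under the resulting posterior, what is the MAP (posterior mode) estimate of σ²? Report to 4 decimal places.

0.6225

With known mean μ and an Inverse-Gamma(α, β) prior on σ², the Normal likelihood is conjugate: posterior is Inv-Gamma(α + n/2, β + Σ(xᵢ−μ)²/2).
Σ(xᵢ−μ)² = (-1.29)² + (0.60)² + (0.11)² + (0.41)² + (1.22)² + (-1.00)² + (-1.64)² + (-1.84)² + (-0.65)² + (0.13)² + (-1.28)² + (0.65)² = 13.2682.
Posterior: Inv-Gamma(9.6 + 12/2, 3.7 + 13.2682/2) = Inv-Gamma(15.60, 10.33410).
Mode = β/(α+1) = 10.33410/16.60 = 0.6225.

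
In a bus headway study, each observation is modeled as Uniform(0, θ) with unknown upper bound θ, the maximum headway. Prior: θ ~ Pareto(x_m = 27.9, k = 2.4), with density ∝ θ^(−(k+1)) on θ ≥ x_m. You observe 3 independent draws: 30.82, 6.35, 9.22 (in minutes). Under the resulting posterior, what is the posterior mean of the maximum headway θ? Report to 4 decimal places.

A Pareto(scale x_m, shape k) prior on the upper bound θ of Uniform(0, θ) is conjugate: posterior is Pareto(max(x_m, max xᵢ), k + n).
Sample maximum = 30.82; prior scale x_m = 27.9 → posterior scale = max = 30.82.
Posterior shape = 2.4 + 3 = 5.4.
E[θ|data] = k·x_m/(k−1) = 5.4·30.82/4.4 = 37.8245.

37.8245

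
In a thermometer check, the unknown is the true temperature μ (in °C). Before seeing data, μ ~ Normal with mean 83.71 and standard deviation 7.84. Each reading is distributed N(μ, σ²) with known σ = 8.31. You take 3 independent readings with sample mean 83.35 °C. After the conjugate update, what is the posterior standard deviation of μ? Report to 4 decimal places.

4.0923

For Normal data with known variance σ², a Normal(μ₀, σ₀²) prior on μ is conjugate. Posterior precision = 1/σ₀² + n/σ²; posterior mean is the precision-weighted average of μ₀ and x̄.
σ₀² = 7.84² = 61.4656, σ² = 8.31² = 69.0561; σ² + n·σ₀² = 69.0561 + 3·61.4656 = 253.4529.
Posterior precision = 1/σ₀² + n/σ² = 1/61.4656 + 3/69.0561 = (σ² + n·σ₀²)/(σ₀²σ²) = 253.4529/(61.4656·69.0561); posterior variance σₙ² = σ₀²σ²/(σ² + n·σ₀²) = 61.4656·69.0561/253.4529 = 16.746996.
Posterior SD = √σₙ² = √(61.4656·69.0561/253.4529) = 4.0923.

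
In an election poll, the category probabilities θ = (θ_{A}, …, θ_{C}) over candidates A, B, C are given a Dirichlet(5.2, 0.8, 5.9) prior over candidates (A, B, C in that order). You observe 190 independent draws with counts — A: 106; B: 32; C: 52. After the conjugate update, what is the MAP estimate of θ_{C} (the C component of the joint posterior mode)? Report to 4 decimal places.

The Dirichlet prior is conjugate to the Multinomial likelihood: each posterior αⱼ = prior αⱼ + observed count nⱼ.
Posterior concentration: (111.2, 32.8, 57.9), total = 201.9.
Joint mode component: (α_{C}−1)/(Σα−K) = 56.9/198.9 = 0.2861.

0.2861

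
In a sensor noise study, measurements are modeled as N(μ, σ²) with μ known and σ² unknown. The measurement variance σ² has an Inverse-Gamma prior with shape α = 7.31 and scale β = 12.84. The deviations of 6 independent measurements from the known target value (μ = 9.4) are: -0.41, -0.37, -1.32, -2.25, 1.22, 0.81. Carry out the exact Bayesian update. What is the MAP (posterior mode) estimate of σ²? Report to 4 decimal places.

With known mean μ and an Inverse-Gamma(α, β) prior on σ², the Normal likelihood is conjugate: posterior is Inv-Gamma(α + n/2, β + Σ(xᵢ−μ)²/2).
Σ(xᵢ−μ)² = (-0.41)² + (-0.37)² + (-1.32)² + (-2.25)² + (1.22)² + (0.81)² = 9.2544.
Posterior: Inv-Gamma(7.31 + 6/2, 12.84 + 9.2544/2) = Inv-Gamma(10.31, 17.46720).
Mode = β/(α+1) = 17.46720/11.31 = 1.5444.

1.5444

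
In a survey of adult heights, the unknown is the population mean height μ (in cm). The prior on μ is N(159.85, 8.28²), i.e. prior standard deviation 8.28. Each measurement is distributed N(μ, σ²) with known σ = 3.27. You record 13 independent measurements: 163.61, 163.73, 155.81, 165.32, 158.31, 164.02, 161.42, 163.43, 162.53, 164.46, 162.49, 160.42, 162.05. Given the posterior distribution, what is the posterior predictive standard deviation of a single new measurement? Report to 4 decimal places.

For Normal data with known variance σ², a Normal(μ₀, σ₀²) prior on μ is conjugate. Posterior precision = 1/σ₀² + n/σ²; posterior mean is the precision-weighted average of μ₀ and x̄.
σ₀² = 8.28² = 68.5584, σ² = 3.27² = 10.6929; σ² + n·σ₀² = 10.6929 + 13·68.5584 = 901.9521.
Posterior precision = 1/σ₀² + n/σ² = 1/68.5584 + 13/10.6929 = (σ² + n·σ₀²)/(σ₀²σ²) = 901.9521/(68.5584·10.6929); posterior variance σₙ² = σ₀²σ²/(σ² + n·σ₀²) = 68.5584·10.6929/901.9521 = 0.812779.
Predictive variance for one new observation = σₙ² + σ² = 68.5584·10.6929/901.9521 + 10.6929 = σ²·(σ₀² + 901.9521)/901.9521 = 10.6929·970.5105/901.9521 = 11.505679; SD = √(10.6929·970.5105/901.9521) = 3.3920.

3.3920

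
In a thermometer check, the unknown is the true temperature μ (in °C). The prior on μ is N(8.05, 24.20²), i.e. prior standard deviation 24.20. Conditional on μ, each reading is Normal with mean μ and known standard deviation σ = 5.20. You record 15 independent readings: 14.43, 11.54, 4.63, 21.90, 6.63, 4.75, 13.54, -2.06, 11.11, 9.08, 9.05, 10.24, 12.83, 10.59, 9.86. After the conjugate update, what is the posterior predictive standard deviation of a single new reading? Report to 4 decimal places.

5.3700

For Normal data with known variance σ², a Normal(μ₀, σ₀²) prior on μ is conjugate. Posterior precision = 1/σ₀² + n/σ²; posterior mean is the precision-weighted average of μ₀ and x̄.
σ₀² = 24.20² = 585.64, σ² = 5.20² = 27.04; σ² + n·σ₀² = 27.04 + 15·585.64 = 8811.64.
Posterior precision = 1/σ₀² + n/σ² = 1/585.64 + 15/27.04 = (σ² + n·σ₀²)/(σ₀²σ²) = 8811.64/(585.64·27.04); posterior variance σₙ² = σ₀²σ²/(σ² + n·σ₀²) = 585.64·27.04/8811.64 = 1.797135.
Predictive variance for one new observation = σₙ² + σ² = 585.64·27.04/8811.64 + 27.04 = σ²·(σ₀² + 8811.64)/8811.64 = 27.04·9397.28/8811.64 = 28.837135; SD = √(27.04·9397.28/8811.64) = 5.3700.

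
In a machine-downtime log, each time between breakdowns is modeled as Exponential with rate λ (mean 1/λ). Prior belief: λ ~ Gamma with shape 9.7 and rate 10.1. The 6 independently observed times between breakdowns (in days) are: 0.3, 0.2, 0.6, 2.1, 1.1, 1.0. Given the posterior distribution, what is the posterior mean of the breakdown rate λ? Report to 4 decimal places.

1.0195

With a Gamma(shape α, rate β) prior on the exponential rate λ, the posterior after n observations with total T = Σxᵢ is Gamma(α+n, β+T).
Sum of observations T = 5.3 days; n = 6.
Posterior: Gamma(9.7+6, 10.1+5.3) = Gamma(15.7, 15.4).
Posterior mean of λ = α/β = 15.7/15.4 = 1.0195.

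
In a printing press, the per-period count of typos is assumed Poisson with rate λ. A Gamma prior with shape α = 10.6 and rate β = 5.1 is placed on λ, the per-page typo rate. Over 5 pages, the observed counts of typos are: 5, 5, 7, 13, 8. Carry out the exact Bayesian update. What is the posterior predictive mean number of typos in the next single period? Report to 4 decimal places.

4.8119

With a Gamma(shape α, rate β) prior, the Poisson likelihood is conjugate: the posterior is Gamma(α + ΣXᵢ, β + n).
Sum of counts S = 38 over n = 5 pages.
Posterior: Gamma(α+S, β+n) = Gamma(10.6+38, 5.1+5) = Gamma(48.6, 10.1).
The predictive distribution for one future period is NegBinom with mean α/β = 4.8119.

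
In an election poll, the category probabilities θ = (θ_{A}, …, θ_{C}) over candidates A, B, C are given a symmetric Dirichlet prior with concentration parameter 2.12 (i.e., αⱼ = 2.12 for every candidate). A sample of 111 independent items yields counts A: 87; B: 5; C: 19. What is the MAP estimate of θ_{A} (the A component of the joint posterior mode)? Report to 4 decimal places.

0.7705

The Dirichlet prior is conjugate to the Multinomial likelihood: each posterior αⱼ = prior αⱼ + observed count nⱼ.
Posterior concentration: (89.12, 7.12, 21.12), total = 117.36.
Joint mode component: (α_{A}−1)/(Σα−K) = 88.12/114.36 = 0.7705.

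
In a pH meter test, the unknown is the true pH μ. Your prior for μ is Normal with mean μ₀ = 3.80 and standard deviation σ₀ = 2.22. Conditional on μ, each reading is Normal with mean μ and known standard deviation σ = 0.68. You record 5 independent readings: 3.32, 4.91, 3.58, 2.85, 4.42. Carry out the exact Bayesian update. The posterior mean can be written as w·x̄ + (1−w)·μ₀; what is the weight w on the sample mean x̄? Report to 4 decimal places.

0.9816

For Normal data with known variance σ², a Normal(μ₀, σ₀²) prior on μ is conjugate. Posterior precision = 1/σ₀² + n/σ²; posterior mean is the precision-weighted average of μ₀ and x̄.
σ₀² = 2.22² = 4.9284, σ² = 0.68² = 0.4624. Prior precision 1/σ₀² = 1/4.9284; data precision n/σ² = 5/0.4624.
w = (n/σ²)/(1/σ₀² + n/σ²) = n·σ₀²/(σ² + n·σ₀²) = 5·4.9284/(0.4624 + 5·4.9284) = 24.642/25.1044 = 0.9816.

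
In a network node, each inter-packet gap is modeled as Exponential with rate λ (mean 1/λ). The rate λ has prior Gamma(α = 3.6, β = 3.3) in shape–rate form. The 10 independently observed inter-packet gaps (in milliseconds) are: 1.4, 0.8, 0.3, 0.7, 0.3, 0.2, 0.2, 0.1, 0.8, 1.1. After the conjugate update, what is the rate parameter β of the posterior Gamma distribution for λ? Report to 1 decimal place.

9.2

With a Gamma(shape α, rate β) prior on the exponential rate λ, the posterior after n observations with total T = Σxᵢ is Gamma(α+n, β+T).
Sum of observations T = 5.9 milliseconds; n = 10.
Posterior: Gamma(3.6+10, 3.3+5.9) = Gamma(13.6, 9.2).
Posterior β = 9.2.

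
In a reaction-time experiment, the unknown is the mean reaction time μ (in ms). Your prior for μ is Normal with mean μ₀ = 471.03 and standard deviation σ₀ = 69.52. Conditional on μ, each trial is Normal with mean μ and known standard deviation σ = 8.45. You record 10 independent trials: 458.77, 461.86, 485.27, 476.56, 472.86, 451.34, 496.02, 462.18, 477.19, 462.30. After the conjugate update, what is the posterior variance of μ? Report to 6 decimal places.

7.129717

For Normal data with known variance σ², a Normal(μ₀, σ₀²) prior on μ is conjugate. Posterior precision = 1/σ₀² + n/σ²; posterior mean is the precision-weighted average of μ₀ and x̄.
σ₀² = 69.52² = 4833.0304, σ² = 8.45² = 71.4025; σ² + n·σ₀² = 71.4025 + 10·4833.0304 = 48401.7065.
Posterior precision = 1/σ₀² + n/σ² = 1/4833.0304 + 10/71.4025 = (σ² + n·σ₀²)/(σ₀²σ²) = 48401.7065/(4833.0304·71.4025); posterior variance σₙ² = σ₀²σ²/(σ² + n·σ₀²) = 4833.0304·71.4025/48401.7065 = 7.129717.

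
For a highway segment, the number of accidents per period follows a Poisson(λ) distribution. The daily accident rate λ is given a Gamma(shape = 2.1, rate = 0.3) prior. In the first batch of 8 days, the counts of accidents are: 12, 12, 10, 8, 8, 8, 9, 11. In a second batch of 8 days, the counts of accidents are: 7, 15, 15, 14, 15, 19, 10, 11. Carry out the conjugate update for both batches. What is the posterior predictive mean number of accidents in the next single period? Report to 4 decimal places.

11.4172

With a Gamma(shape α, rate β) prior, the Poisson likelihood is conjugate: the posterior is Gamma(α + ΣXᵢ, β + n).
Batch 1: sum of counts S = 78 over n = 8 days.
After batch 1: Gamma(α+S, β+n) = Gamma(2.1+78, 0.3+8) = Gamma(80.1, 8.3).
Batch 2: sum of counts S = 106 over n = 8 days.
After batch 2: Gamma(α+S, β+n) = Gamma(80.1+106, 8.3+8) = Gamma(186.1, 16.3).
The predictive distribution for one future period is NegBinom with mean α/β = 11.4172.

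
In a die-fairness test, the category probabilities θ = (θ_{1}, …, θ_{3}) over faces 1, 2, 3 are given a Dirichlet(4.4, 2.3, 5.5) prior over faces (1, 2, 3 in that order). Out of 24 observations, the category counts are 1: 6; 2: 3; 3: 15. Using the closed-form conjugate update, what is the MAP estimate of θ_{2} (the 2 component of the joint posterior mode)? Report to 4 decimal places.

The Dirichlet prior is conjugate to the Multinomial likelihood: each posterior αⱼ = prior αⱼ + observed count nⱼ.
Posterior concentration: (10.4, 5.3, 20.5), total = 36.2.
Joint mode component: (α_{2}−1)/(Σα−K) = 4.3/33.2 = 0.1295.

0.1295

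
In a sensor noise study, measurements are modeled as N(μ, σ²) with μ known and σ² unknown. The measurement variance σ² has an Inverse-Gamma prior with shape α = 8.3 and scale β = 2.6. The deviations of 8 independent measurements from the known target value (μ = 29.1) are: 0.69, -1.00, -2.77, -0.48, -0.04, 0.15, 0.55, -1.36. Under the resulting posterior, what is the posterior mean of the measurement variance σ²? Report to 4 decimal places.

With known mean μ and an Inverse-Gamma(α, β) prior on σ², the Normal likelihood is conjugate: posterior is Inv-Gamma(α + n/2, β + Σ(xᵢ−μ)²/2).
Σ(xᵢ−μ)² = (0.69)² + (-1.00)² + (-2.77)² + (-0.48)² + (-0.04)² + (0.15)² + (0.55)² + (-1.36)² = 11.5556.
Posterior: Inv-Gamma(8.3 + 8/2, 2.6 + 11.5556/2) = Inv-Gamma(12.30, 8.37780).
E[σ²|data] = β/(α−1) = 8.37780/11.30 = 0.7414.

0.7414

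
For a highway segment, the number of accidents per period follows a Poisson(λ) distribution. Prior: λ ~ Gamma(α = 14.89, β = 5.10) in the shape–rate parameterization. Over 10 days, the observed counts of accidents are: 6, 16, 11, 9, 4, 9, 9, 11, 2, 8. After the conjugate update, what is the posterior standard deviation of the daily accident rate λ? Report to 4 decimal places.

With a Gamma(shape α, rate β) prior, the Poisson likelihood is conjugate: the posterior is Gamma(α + ΣXᵢ, β + n).
Sum of counts S = 85 over n = 10 days.
Posterior: Gamma(α+S, β+n) = Gamma(14.89+85, 5.10+10) = Gamma(99.89, 15.10).
SD = √α/β = √99.89/15.10 = 0.6619.

0.6619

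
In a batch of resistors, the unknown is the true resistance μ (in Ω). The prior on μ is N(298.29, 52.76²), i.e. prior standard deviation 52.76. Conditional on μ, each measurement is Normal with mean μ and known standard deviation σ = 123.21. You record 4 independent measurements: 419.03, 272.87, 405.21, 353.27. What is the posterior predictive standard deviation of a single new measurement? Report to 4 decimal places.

129.5628

For Normal data with known variance σ², a Normal(μ₀, σ₀²) prior on μ is conjugate. Posterior precision = 1/σ₀² + n/σ²; posterior mean is the precision-weighted average of μ₀ and x̄.
σ₀² = 52.76² = 2783.6176, σ² = 123.21² = 15180.7041; σ² + n·σ₀² = 15180.7041 + 4·2783.6176 = 26315.1745.
Posterior precision = 1/σ₀² + n/σ² = 1/2783.6176 + 4/15180.7041 = (σ² + n·σ₀²)/(σ₀²σ²) = 26315.1745/(2783.6176·15180.7041); posterior variance σₙ² = σ₀²σ²/(σ² + n·σ₀²) = 2783.6176·15180.7041/26315.1745 = 1605.813981.
Predictive variance for one new observation = σₙ² + σ² = 2783.6176·15180.7041/26315.1745 + 15180.7041 = σ²·(σ₀² + 26315.1745)/26315.1745 = 15180.7041·29098.7921/26315.1745 = 16786.518081; SD = √(15180.7041·29098.7921/26315.1745) = 129.5628.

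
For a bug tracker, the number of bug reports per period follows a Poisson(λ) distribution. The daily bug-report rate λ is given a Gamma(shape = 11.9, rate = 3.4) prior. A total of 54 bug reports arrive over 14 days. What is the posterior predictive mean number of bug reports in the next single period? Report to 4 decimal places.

3.7874

With a Gamma(shape α, rate β) prior, the Poisson likelihood is conjugate: the posterior is Gamma(α + ΣXᵢ, β + n).
Posterior: Gamma(α+S, β+n) = Gamma(11.9+54, 3.4+14) = Gamma(65.9, 17.4).
The predictive distribution for one future period is NegBinom with mean α/β = 3.7874.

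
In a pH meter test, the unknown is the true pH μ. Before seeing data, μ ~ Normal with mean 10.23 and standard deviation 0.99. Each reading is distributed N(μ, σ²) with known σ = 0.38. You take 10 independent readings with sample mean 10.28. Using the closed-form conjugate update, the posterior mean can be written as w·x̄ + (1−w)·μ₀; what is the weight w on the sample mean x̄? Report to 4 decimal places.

0.9855

For Normal data with known variance σ², a Normal(μ₀, σ₀²) prior on μ is conjugate. Posterior precision = 1/σ₀² + n/σ²; posterior mean is the precision-weighted average of μ₀ and x̄.
σ₀² = 0.99² = 0.9801, σ² = 0.38² = 0.1444. Prior precision 1/σ₀² = 1/0.9801; data precision n/σ² = 10/0.1444.
w = (n/σ²)/(1/σ₀² + n/σ²) = n·σ₀²/(σ² + n·σ₀²) = 10·0.9801/(0.1444 + 10·0.9801) = 9.801/9.9454 = 0.9855.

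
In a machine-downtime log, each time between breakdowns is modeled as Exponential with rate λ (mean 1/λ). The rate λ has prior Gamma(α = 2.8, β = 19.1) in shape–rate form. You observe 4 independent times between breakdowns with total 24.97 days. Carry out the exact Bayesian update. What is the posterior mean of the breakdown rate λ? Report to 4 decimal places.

0.1543

With a Gamma(shape α, rate β) prior on the exponential rate λ, the posterior after n observations with total T = Σxᵢ is Gamma(α+n, β+T).
Posterior: Gamma(2.8+4, 19.1+24.97) = Gamma(6.8, 44.07).
Posterior mean of λ = α/β = 6.8/44.07 = 0.1543.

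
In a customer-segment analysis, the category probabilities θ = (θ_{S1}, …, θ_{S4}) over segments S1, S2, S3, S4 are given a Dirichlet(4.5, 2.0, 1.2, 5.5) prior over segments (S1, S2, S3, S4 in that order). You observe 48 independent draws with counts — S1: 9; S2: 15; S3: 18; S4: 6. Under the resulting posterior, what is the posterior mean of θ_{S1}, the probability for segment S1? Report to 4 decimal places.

0.2206

The Dirichlet prior is conjugate to the Multinomial likelihood: each posterior αⱼ = prior αⱼ + observed count nⱼ.
Posterior concentration: (13.5, 17.0, 19.2, 11.5), total = 61.2.
E[θ_{S1}|data] = α_{S1}/Σα = 13.5/61.2 = 0.2206.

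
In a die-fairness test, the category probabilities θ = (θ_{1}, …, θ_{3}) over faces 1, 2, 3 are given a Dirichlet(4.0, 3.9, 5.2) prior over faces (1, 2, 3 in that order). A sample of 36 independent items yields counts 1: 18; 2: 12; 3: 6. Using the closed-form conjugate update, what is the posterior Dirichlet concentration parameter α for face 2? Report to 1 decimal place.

15.9

The Dirichlet prior is conjugate to the Multinomial likelihood: each posterior αⱼ = prior αⱼ + observed count nⱼ.
Posterior concentration: (22.0, 15.9, 11.2), total = 49.1.
α_{2} = 3.9 + 12 = 15.9.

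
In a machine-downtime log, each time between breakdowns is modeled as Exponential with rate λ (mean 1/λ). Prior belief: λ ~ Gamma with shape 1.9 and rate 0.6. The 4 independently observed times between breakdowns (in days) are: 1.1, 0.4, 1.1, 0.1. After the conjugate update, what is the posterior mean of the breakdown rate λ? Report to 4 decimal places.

With a Gamma(shape α, rate β) prior on the exponential rate λ, the posterior after n observations with total T = Σxᵢ is Gamma(α+n, β+T).
Sum of observations T = 2.7 days; n = 4.
Posterior: Gamma(1.9+4, 0.6+2.7) = Gamma(5.9, 3.3).
Posterior mean of λ = α/β = 5.9/3.3 = 1.7879.

1.7879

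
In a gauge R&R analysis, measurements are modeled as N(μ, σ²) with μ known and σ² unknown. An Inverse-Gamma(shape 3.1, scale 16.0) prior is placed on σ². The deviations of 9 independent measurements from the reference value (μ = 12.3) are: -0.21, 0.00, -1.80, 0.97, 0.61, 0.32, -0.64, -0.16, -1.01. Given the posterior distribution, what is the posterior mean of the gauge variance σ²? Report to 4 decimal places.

2.8905

With known mean μ and an Inverse-Gamma(α, β) prior on σ², the Normal likelihood is conjugate: posterior is Inv-Gamma(α + n/2, β + Σ(xᵢ−μ)²/2).
Σ(xᵢ−μ)² = (-0.21)² + (0.00)² + (-1.80)² + (0.97)² + (0.61)² + (0.32)² + (-0.64)² + (-0.16)² + (-1.01)² = 6.1548.
Posterior: Inv-Gamma(3.1 + 9/2, 16.0 + 6.1548/2) = Inv-Gamma(7.60, 19.07740).
E[σ²|data] = β/(α−1) = 19.07740/6.60 = 2.8905.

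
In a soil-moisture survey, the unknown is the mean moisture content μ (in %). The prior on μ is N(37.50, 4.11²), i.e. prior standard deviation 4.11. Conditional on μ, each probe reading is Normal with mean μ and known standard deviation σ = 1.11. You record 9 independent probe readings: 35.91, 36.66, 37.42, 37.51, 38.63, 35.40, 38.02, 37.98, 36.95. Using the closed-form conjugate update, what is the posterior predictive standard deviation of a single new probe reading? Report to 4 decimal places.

For Normal data with known variance σ², a Normal(μ₀, σ₀²) prior on μ is conjugate. Posterior precision = 1/σ₀² + n/σ²; posterior mean is the precision-weighted average of μ₀ and x̄.
σ₀² = 4.11² = 16.8921, σ² = 1.11² = 1.2321; σ² + n·σ₀² = 1.2321 + 9·16.8921 = 153.261.
Posterior precision = 1/σ₀² + n/σ² = 1/16.8921 + 9/1.2321 = (σ² + n·σ₀²)/(σ₀²σ²) = 153.261/(16.8921·1.2321); posterior variance σₙ² = σ₀²σ²/(σ² + n·σ₀²) = 16.8921·1.2321/153.261 = 0.135799.
Predictive variance for one new observation = σₙ² + σ² = 16.8921·1.2321/153.261 + 1.2321 = σ²·(σ₀² + 153.261)/153.261 = 1.2321·170.1531/153.261 = 1.367899; SD = √(1.2321·170.1531/153.261) = 1.1696.

1.1696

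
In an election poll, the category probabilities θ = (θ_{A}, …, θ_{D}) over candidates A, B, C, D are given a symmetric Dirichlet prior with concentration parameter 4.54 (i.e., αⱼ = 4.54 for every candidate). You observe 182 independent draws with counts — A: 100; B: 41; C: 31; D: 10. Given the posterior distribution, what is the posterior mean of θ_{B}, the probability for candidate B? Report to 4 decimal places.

The Dirichlet prior is conjugate to the Multinomial likelihood: each posterior αⱼ = prior αⱼ + observed count nⱼ.
Posterior concentration: (104.54, 45.54, 35.54, 14.54), total = 200.16.
E[θ_{B}|data] = α_{B}/Σα = 45.54/200.16 = 0.2275.

0.2275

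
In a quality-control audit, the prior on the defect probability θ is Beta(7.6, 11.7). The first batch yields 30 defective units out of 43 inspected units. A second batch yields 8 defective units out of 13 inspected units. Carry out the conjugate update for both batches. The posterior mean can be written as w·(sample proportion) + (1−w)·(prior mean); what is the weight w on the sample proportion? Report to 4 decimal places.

0.7437

The Beta prior is conjugate to a Binomial/Bernoulli likelihood; the update adds successes to α and failures to β.
Total number of inspected units: n = 43 + 13 = 56.
Posterior mean = (α₀+k)/(α₀+β₀+n) = [n/(α₀+β₀+n)]·(k/n) + [(α₀+β₀)/(α₀+β₀+n)]·α₀/(α₀+β₀), so only n and the prior enter the weight.
The weight on the data is w = n/(α₀+β₀+n) = 56/(7.6+11.7+56) = 56/75.3 = 0.7437.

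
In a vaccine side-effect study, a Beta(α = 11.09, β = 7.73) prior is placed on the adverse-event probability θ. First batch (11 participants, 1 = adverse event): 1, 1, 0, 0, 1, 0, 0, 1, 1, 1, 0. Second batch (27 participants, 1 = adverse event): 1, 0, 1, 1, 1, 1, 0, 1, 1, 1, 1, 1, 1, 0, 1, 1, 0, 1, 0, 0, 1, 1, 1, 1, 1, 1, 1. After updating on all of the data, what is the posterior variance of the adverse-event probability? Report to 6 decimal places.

0.003822

The Beta prior is conjugate to a Binomial/Bernoulli likelihood; the update adds successes to α and failures to β.
After batch 1: Beta(11.09+6, 7.73+5) = Beta(17.09, 12.73).
After batch 2: Beta(17.09+21, 12.73+6) = Beta(38.09, 18.73).
Var = αβ/((α+β)²(α+β+1)) = 38.09·18.73/(56.82²·57.82) = 0.003822.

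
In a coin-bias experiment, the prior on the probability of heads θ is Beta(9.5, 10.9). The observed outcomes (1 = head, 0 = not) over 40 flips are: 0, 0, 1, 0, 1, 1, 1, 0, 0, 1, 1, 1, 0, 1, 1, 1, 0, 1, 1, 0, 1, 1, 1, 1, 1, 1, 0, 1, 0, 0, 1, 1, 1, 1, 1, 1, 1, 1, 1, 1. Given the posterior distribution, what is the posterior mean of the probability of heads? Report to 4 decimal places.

The Beta prior is conjugate to a Binomial/Bernoulli likelihood; the update adds successes to α and failures to β.
Posterior: Beta(α+k, β+n−k) = Beta(9.5+29, 10.9+11) = Beta(38.5, 21.9).
Posterior mean = α/(α+β) = 38.5/60.4 = 0.6374.

0.6374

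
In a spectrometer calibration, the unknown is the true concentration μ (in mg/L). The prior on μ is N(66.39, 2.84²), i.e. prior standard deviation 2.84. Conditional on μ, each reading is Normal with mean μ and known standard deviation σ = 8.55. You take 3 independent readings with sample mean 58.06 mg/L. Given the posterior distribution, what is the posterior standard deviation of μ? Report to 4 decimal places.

2.4617

For Normal data with known variance σ², a Normal(μ₀, σ₀²) prior on μ is conjugate. Posterior precision = 1/σ₀² + n/σ²; posterior mean is the precision-weighted average of μ₀ and x̄.
σ₀² = 2.84² = 8.0656, σ² = 8.55² = 73.1025; σ² + n·σ₀² = 73.1025 + 3·8.0656 = 97.2993.
Posterior precision = 1/σ₀² + n/σ² = 1/8.0656 + 3/73.1025 = (σ² + n·σ₀²)/(σ₀²σ²) = 97.2993/(8.0656·73.1025); posterior variance σₙ² = σ₀²σ²/(σ² + n·σ₀²) = 8.0656·73.1025/97.2993 = 6.059813.
Posterior SD = √σₙ² = √(8.0656·73.1025/97.2993) = 2.4617.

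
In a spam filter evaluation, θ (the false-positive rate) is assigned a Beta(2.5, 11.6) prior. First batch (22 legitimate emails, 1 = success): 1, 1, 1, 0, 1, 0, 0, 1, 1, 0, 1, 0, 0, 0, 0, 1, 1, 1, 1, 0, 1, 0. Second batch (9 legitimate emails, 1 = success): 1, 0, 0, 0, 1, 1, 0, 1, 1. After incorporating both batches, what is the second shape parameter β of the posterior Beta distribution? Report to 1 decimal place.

25.6

The Beta prior is conjugate to a Binomial/Bernoulli likelihood; the update adds successes to α and failures to β.
After batch 1: Beta(2.5+12, 11.6+10) = Beta(14.5, 21.6).
After batch 2: Beta(14.5+5, 21.6+4) = Beta(19.5, 25.6).
Posterior β = 25.6.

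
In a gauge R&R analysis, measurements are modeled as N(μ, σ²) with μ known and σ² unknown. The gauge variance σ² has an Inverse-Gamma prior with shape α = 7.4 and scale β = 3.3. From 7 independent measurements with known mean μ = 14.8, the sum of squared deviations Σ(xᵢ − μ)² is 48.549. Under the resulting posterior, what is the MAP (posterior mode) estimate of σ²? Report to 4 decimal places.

2.3172

With known mean μ and an Inverse-Gamma(α, β) prior on σ², the Normal likelihood is conjugate: posterior is Inv-Gamma(α + n/2, β + Σ(xᵢ−μ)²/2).
Posterior: Inv-Gamma(7.4 + 7/2, 3.3 + 48.549/2) = Inv-Gamma(10.90, 27.5745).
Mode = β/(α+1) = 27.5745/11.90 = 2.3172.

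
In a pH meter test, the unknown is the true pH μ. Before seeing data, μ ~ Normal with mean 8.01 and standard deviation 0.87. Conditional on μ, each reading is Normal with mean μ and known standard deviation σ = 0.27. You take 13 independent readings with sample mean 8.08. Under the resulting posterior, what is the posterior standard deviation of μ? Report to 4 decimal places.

For Normal data with known variance σ², a Normal(μ₀, σ₀²) prior on μ is conjugate. Posterior precision = 1/σ₀² + n/σ²; posterior mean is the precision-weighted average of μ₀ and x̄.
σ₀² = 0.87² = 0.7569, σ² = 0.27² = 0.0729; σ² + n·σ₀² = 0.0729 + 13·0.7569 = 9.9126.
Posterior precision = 1/σ₀² + n/σ² = 1/0.7569 + 13/0.0729 = (σ² + n·σ₀²)/(σ₀²σ²) = 9.9126/(0.7569·0.0729); posterior variance σₙ² = σ₀²σ²/(σ² + n·σ₀²) = 0.7569·0.0729/9.9126 = 0.005566.
Posterior SD = √σₙ² = √(0.7569·0.0729/9.9126) = 0.0746.

0.0746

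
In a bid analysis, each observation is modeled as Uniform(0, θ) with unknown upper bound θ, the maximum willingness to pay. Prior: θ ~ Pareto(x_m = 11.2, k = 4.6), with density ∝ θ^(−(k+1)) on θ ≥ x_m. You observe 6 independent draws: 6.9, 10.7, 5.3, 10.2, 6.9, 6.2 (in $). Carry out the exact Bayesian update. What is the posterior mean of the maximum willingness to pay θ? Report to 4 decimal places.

12.3667

A Pareto(scale x_m, shape k) prior on the upper bound θ of Uniform(0, θ) is conjugate: posterior is Pareto(max(x_m, max xᵢ), k + n).
Sample maximum = 10.7; prior scale x_m = 11.2 → posterior scale = max = 11.2.
Posterior shape = 4.6 + 6 = 10.6.
E[θ|data] = k·x_m/(k−1) = 10.6·11.2/9.6 = 12.3667.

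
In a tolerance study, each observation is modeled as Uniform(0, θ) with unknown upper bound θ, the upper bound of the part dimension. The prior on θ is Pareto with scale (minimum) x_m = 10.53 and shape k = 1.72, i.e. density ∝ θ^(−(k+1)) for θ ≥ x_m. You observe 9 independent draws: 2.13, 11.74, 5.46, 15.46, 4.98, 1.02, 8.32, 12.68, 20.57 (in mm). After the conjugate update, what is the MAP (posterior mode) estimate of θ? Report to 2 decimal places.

A Pareto(scale x_m, shape k) prior on the upper bound θ of Uniform(0, θ) is conjugate: posterior is Pareto(max(x_m, max xᵢ), k + n).
Sample maximum = 20.57; prior scale x_m = 10.53 → posterior scale = max = 20.57.
Posterior shape = 1.72 + 9 = 10.72.
The Pareto density is decreasing on [x_m, ∞), so the mode is x_m = 20.57.

20.57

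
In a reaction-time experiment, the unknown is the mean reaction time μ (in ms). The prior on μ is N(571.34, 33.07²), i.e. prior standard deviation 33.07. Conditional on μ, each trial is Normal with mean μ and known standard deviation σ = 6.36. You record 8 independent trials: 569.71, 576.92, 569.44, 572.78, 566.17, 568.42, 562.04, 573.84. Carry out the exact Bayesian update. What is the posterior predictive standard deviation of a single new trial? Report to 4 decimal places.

6.7441

For Normal data with known variance σ², a Normal(μ₀, σ₀²) prior on μ is conjugate. Posterior precision = 1/σ₀² + n/σ²; posterior mean is the precision-weighted average of μ₀ and x̄.
σ₀² = 33.07² = 1093.6249, σ² = 6.36² = 40.4496; σ² + n·σ₀² = 40.4496 + 8·1093.6249 = 8789.4488.
Posterior precision = 1/σ₀² + n/σ² = 1/1093.6249 + 8/40.4496 = (σ² + n·σ₀²)/(σ₀²σ²) = 8789.4488/(1093.6249·40.4496); posterior variance σₙ² = σ₀²σ²/(σ² + n·σ₀²) = 1093.6249·40.4496/8789.4488 = 5.032931.
Predictive variance for one new observation = σₙ² + σ² = 1093.6249·40.4496/8789.4488 + 40.4496 = σ²·(σ₀² + 8789.4488)/8789.4488 = 40.4496·9883.0737/8789.4488 = 45.482531; SD = √(40.4496·9883.0737/8789.4488) = 6.7441.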